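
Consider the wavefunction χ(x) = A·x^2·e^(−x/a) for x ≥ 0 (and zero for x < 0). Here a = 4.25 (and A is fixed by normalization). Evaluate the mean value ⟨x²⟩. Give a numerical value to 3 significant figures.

⟨x^2⟩ ≈ 135

By definition ⟨x²⟩ = ∫ x^2 |χ(x)|² dx.
With ∫₀^∞ x^6 e^(−αx) dx = 6!/α^7, evaluating both integrals, ⟨x²⟩ = 15·a^2/2.
Putting a = 4.25 gives 135.5.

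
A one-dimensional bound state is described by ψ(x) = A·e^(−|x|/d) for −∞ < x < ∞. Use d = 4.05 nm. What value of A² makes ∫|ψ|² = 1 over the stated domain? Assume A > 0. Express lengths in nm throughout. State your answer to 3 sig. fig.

A^2 ≈ 0.247 nm^(-1)

Normalization requires ∫|ψ|² dx = 1, integrated from −∞ to ∞.
Using ∫₀^∞ xⁿ e^(−αx) dx = n!/αⁿ⁺¹, ∫|ψ|² dx = A²·(d).
Hence A² = 1/[d].
Substituting d = 4.05 gives A² = 0.2469, so A = 0.4969.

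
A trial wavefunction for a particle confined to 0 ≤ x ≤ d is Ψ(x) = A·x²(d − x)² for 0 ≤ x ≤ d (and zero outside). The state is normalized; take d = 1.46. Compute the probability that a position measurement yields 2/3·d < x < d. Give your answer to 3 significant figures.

The probability is P = ∫ |Ψ|² dx over [2/3·d, d].
Since A² = 1/(d^9/630), this is the region integral divided by the full normalization integral.
In terms of u = x/d (A² and the length scale cancel between numerator and denominator), P = [∫_{2/3}^{1} u^4·(1 - u)^4 du] / [∫_{0}^{1} u^4·(1 - u)^4 du].
With ∫ u^4·(1 - u)^4 du = u^5·(70·u^4 - 315·u^3 + 540·u^2 - 420·u + 126)/630 + C, the region integral is ≈ 0.00022991 and the full one is 1/630.
Taking the ratio, P = 0.1448.

P ≈ 0.145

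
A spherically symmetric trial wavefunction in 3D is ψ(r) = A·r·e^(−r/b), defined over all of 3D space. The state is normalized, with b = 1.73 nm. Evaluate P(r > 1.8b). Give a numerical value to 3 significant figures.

P ≈ 0.706

P = ∫ |ψ|² 4πr² dr over r > 1.8b.
Normalization gives A² = 1/(3·π·b^5).
Let u = r/b; then A², 4π and the length scale all cancel, so P = ∫_{1.8}^{∞} u^4·e^(-2·u) du ÷ ∫_{0}^{∞} u^4·e^(-2·u) du.
With ∫ u^4·e^(-2·u) du = -(u^4/2 + u^3 + 3·u^2/2 + 3·u/2 + 3/4)·e^(-2·u) + C, the region integral is ≈ 0.52983 and the full one is 3/4.
Taking the ratio yields P = 0.7064.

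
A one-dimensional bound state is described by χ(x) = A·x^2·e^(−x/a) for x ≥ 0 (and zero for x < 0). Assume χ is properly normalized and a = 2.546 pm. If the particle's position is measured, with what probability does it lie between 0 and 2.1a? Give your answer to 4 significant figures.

|χ|² is the probability density, so P = ∫_{0}^{2.1a} |χ|² dx.
Since A² = 1/(3·a^5/4), this is the region integral divided by the full normalization integral.
Let u = x/a; then A² and the length scale cancel, so P = ∫_{0}^{2.1} u^4·e^(-2·u) du ÷ ∫_{0}^{∞} u^4·e^(-2·u) du.
With ∫ u^4·e^(-2·u) du = -(u^4/2 + u^3 + 3·u^2/2 + 3·u/2 + 3/4)·e^(-2·u) + C, the region integral is ≈ 0.307630 and the full one is 3/4.
Taking the ratio, P = 0.41017.

P ≈ 0.4102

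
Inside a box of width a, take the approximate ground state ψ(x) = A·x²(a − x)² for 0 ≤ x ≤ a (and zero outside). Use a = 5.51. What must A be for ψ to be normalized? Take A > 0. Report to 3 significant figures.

A ≈ 0.0116

We need A² ∫|f|² dx = 1, taking the integral from 0 to a.
Carrying out the integral gives A² · a^9/630.
So A² = (a^9/630)^(−1).
Plugging in a = 5.51 yields A = 0.01160.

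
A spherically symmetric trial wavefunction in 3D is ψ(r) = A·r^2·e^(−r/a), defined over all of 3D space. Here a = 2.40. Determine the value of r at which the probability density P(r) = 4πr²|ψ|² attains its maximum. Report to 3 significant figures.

r ≈ 7.20

The maximum of P(r) = 4πr²|ψ|² occurs where its derivative vanishes.
This gives r = 3·a.
With a = 2.40, the most probable radial distance is 7.200.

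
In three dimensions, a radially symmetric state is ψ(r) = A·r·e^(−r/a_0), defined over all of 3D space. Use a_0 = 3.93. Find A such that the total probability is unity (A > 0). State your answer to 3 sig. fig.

A ≈ 0.0106

We need A² ∫|f|² 4πr² dr = 1, taking the integral from 0 to ∞.
(Spherical symmetry: dV = 4πr² dr.)
Carrying out the integral gives A² · 3·π·a_0^5.
With a_0 = 3.93: A² = 0.0001132 and A = 0.01064.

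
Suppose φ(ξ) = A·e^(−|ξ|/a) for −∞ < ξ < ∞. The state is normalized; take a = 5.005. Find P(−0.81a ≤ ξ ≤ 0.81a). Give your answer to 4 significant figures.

P = ∫_{−0.81a}^{0.81a} |φ(ξ)|² dξ.
With A² fixed by ∫|φ|² = 1, i.e. A² = (a)^(−1), substitute and integrate.
By symmetry take twice the ξ ≥ 0 contribution in numerator and denominator; the 2's cancel. In terms of u = ξ/a (A² and the length scale cancel between numerator and denominator), P = [∫_{0}^{0.81} e^(-2·u) du] / [∫_{0}^{∞} e^(-2·u) du].
Using ∫ e^(-2·u) du = -e^(-2·u)/2, the numerator is 1/2 - e^(-81/50)/2 and the denominator is 1/2.
Evaluating gives P = 0.80210.

P ≈ 0.8021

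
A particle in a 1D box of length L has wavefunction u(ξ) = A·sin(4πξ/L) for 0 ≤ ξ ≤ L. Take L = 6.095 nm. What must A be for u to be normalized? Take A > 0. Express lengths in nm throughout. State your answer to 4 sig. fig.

A ≈ 0.5728 nm^(-1/2)

Require ∫ |u|² dξ = 1 over the whole domain.
With ∫₀^L sin²(nπξ/L) dξ = L/2, ∫|u|² dξ = A²·(L/2).
Hence A² = 1/[L/2].
Substituting L = 6.095 gives A² = 0.32814, so A = 0.57283.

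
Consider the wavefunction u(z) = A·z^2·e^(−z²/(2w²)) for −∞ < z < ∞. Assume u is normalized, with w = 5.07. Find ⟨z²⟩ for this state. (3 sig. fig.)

⟨z^2⟩ ≈ 64.3

By definition ⟨z²⟩ = ∫ z^2 |u(z)|² dz.
Using the Gaussian integral ∫_{−∞}^{∞} e^(−αz²) dz = √(π/α), evaluating both integrals, ⟨z²⟩ = 5·w^2/2.
Putting w = 5.07 gives 64.26.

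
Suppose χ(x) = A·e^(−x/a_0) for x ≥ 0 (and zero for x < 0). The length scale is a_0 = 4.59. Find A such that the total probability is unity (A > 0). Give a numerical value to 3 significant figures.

A ≈ 0.660

Normalization requires ∫|χ|² dx = 1, integrated from 0 to ∞.
With ∫₀^∞ x^0 e^(−αx) dx = 0!/α^1, ∫|χ|² dx = A²·(a_0/2).
Hence A² = 1/[a_0/2].
Substituting a_0 = 4.59 gives A² = 0.4357, so A = 0.6601.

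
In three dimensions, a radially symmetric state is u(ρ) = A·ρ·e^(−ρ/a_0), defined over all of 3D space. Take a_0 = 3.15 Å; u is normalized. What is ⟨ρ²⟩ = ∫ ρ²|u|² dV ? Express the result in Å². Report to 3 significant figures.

⟨ρ^2⟩ ≈ 74.4 Å^2

The expectation value is the |u|²-weighted average of ρ^2: ∫ ρ^2|u|² 4πρ² dρ.
Evaluating both integrals, ⟨ρ²⟩ = 15·a_0^2/2.
With a_0 = 3.15, ⟨ρ^2⟩ = 74.42.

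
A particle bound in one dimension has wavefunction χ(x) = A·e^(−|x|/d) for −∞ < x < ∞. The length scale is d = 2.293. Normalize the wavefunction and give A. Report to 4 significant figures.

A ≈ 0.6604

Require ∫ |χ|² dx = 1 over the whole domain.
With ∫₀^∞ x^0 e^(−αx) dx = 0!/α^1, carrying out the integral gives A² · d.
With d = 2.293: A² = 0.43611 and A = 0.66039.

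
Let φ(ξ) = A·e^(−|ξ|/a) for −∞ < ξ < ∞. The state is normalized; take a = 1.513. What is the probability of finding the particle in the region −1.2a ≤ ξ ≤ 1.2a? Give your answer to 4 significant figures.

|φ|² is the probability density, so P = ∫_{−1.2a}^{1.2a} |φ|² dξ.
Since A² = 1/(a), this is the region integral divided by the full normalization integral.
Both integrals are even about ξ = 0, so only the ξ ≥ 0 halves are needed (the factors of 2 cancel). In terms of u = ξ/a (A² and the length scale cancel between numerator and denominator), P = [∫_{0}^{1.2} e^(-2·u) du] / [∫_{0}^{∞} e^(-2·u) du].
With ∫ e^(-2·u) du = -e^(-2·u)/2 + C, the region integral is 1/2 - e^(-12/5)/2 and the full one is 1/2.
This works out to P = 0.90928.

P ≈ 0.9093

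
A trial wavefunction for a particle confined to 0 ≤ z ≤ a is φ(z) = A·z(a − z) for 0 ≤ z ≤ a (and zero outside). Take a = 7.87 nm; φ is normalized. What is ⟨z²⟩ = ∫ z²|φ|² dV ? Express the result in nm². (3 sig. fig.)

By definition ⟨z²⟩ = ∫ z^2 |φ(z)|² dz.
Expanding the polynomial and integrating term by term, evaluating both integrals, ⟨z²⟩ = 2·a^2/7.
Putting a = 7.87 gives 17.70.

⟨z^2⟩ ≈ 17.7 nm^2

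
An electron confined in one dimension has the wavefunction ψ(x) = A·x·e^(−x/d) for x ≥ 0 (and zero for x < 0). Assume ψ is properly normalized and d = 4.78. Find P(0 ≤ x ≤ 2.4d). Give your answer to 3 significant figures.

|ψ|² is the probability density, so P = ∫_{0}^{2.4d} |ψ|² dx.
The normalization integral ∫|ψ|²dx over the whole domain equals d^3/4·A², and A² cancels in the ratio.
Let u = x/d; then A² and the length scale cancel, so P = ∫_{0}^{2.4} u^2·e^(-2·u) du ÷ ∫_{0}^{∞} u^2·e^(-2·u) du.
An antiderivative of u^2·e^(-2·u) is -(2·u^2 + 2·u + 1)·e^(-2·u)/4; evaluating from 0 to 2.4 gives 1/4 - 433·e^(-24/5)/100, while the full integral is 1/4.
This works out to P = 0.8575.

P ≈ 0.857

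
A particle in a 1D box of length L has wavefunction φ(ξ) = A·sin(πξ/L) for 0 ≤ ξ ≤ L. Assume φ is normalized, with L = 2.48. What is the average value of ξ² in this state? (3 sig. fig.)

⟨ξ^2⟩ ≈ 1.74

⟨ξ²⟩ = ∫ ξ^2 |φ|² dξ over the full domain.
The ratio of the moment integral to the normalization integral gives ⟨ξ²⟩ = -L^2/(2·π^2) + L^2/3.
With L = 2.48, ⟨ξ^2⟩ = 1.739.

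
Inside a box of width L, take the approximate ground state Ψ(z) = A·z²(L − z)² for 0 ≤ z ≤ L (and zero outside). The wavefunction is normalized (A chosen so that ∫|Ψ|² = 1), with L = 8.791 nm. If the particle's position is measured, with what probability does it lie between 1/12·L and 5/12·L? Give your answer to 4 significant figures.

P ≈ 0.3019

|Ψ|² is the probability density, so P = ∫_{1/12·L}^{5/12·L} |Ψ|² dz.
The normalization integral ∫|Ψ|²dz over the whole domain equals L^9/630·A², and A² cancels in the ratio.
In terms of u = z/L (A² and the length scale cancel between numerator and denominator), P = [∫_{1/12}^{5/12} u^4·(1 - u)^4 du] / [∫_{0}^{1} u^4·(1 - u)^4 du].
Using ∫ u^4·(1 - u)^4 du = u^5·(70·u^4 - 315·u^3 + 540·u^2 - 420·u + 126)/630, the numerator is ≈ 0.000479286 and the denominator is 1/630.
Evaluating gives P = 0.30195.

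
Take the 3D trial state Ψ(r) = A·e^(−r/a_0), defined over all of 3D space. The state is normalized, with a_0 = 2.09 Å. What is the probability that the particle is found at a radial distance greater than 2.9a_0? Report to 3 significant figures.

Integrate the radial probability density 4πr²|Ψ|² over r > 2.9a_0.
The full normalization integral is A²·[π·a_0^3] = 1, fixing A².
Let u = r/a_0; then A², 4π and the length scale all cancel, so P = ∫_{2.9}^{∞} u^2·e^(-2·u) du ÷ ∫_{0}^{∞} u^2·e^(-2·u) du.
With ∫ u^2·e^(-2·u) du = -(2·u^2 + 2·u + 1)·e^(-2·u)/4 + C, the region integral is 1181·e^(-29/5)/200 and the full one is 1/4.
The region integral divided by the full integral gives P = 0.07151.

P ≈ 0.0715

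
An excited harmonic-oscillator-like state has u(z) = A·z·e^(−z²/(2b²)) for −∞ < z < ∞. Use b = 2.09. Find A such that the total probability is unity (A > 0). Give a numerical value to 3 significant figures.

The normalization condition is ∫|u|² dz = 1 from −∞ to ∞.
Differentiating ∫e^(−αz²) dz = √(π/α) under α to get the higher moments, carrying out the integral gives A² · √(π)·b^3/2.
So A² = (√(π)·b^3/2)^(−1).
Substituting b = 2.09 gives A² = 0.1236, so A = 0.3516.

A ≈ 0.352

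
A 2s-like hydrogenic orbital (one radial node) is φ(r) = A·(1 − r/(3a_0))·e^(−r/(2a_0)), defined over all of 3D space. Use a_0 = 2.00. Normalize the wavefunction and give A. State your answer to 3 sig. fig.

Require ∫ |φ|² 4πr² dr = 1 over the whole domain.
In 3D with spherical symmetry the volume element is 4πr² dr.
Using ∫₀^∞ rⁿ e^(−αr) dr = n!/αⁿ⁺¹, carrying out the integral gives A² · 8·π·a_0^3/3.
Setting this equal to 1 gives A² = 1/(8·π·a_0^3/3).
Plugging in a_0 = 2.00 yields A = 0.1222.

A ≈ 0.122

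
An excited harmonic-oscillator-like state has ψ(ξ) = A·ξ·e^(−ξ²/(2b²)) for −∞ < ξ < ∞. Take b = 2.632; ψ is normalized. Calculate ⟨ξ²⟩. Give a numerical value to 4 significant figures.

⟨ξ^2⟩ ≈ 10.39

⟨ξ²⟩ = ∫ ξ^2 |ψ|² dξ over the full domain.
Differentiating ∫e^(−αξ²) dξ = √(π/α) under α to get the higher moments, the ratio of the moment integral to the normalization integral gives ⟨ξ²⟩ = 3·b^2/2.
Putting b = 2.632 gives 10.391.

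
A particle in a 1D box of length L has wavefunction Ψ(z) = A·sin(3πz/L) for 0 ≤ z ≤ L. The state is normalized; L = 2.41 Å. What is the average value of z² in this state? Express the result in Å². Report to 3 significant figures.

⟨z²⟩ = ∫ z^2 |Ψ|² dz over the full domain.
With ∫₀^L sin²(nπz/L) dz = L/2, the ratio of the moment integral to the normalization integral gives ⟨z²⟩ = -L^2/(18·π^2) + L^2/3.
Putting L = 2.41 gives 1.903.

⟨z^2⟩ ≈ 1.90 Å^2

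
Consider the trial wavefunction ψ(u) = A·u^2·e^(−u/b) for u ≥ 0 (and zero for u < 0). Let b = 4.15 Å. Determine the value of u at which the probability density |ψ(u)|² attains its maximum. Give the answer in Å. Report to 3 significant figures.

Set d/du [|ψ(u)|²] = 0 and solve for u > 0.
This gives u = 2·b.
With b = 4.15, the most probable position is 8.300 Å.

u ≈ 8.30 Å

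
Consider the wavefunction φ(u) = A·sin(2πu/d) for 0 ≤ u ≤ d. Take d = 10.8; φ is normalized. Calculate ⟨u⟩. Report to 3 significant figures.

By definition ⟨u⟩ = ∫ u |φ(u)|² du.
Evaluating both integrals, ⟨u⟩ = d/2.
With d = 10.8, ⟨u⟩ = 5.400.

⟨u⟩ ≈ 5.40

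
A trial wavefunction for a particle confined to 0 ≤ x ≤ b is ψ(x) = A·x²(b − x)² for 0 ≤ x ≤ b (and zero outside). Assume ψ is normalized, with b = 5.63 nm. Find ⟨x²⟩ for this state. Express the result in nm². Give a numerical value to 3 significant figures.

⟨x²⟩ = ∫ x^2 |ψ|² dx over the full domain.
Expanding the polynomial and integrating term by term, evaluating both integrals, ⟨x²⟩ = 3·b^2/11.
Putting b = 5.63 gives 8.645.

⟨x^2⟩ ≈ 8.64 nm^2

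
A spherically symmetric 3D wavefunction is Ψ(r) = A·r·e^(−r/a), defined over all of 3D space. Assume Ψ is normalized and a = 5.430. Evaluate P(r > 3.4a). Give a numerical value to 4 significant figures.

Integrate the radial probability density 4πr²|Ψ|² over r > 3.4a.
Normalization gives A² = 1/(3·π·a^5).
Substituting u = r/a, A², 4π and the length scale all cancel in the ratio: P = ∫_{3.4}^{∞} u^4·e^(-2·u) du / ∫_{0}^{∞} u^4·e^(-2·u) du.
An antiderivative of u^4·e^(-2·u) is -(u^4/2 + u^3 + 3·u^2/2 + 3·u/2 + 3/4)·e^(-2·u); evaluating from 3.4 to ∞ gives ≈ 0.144023, while the full integral is 3/4.
The region integral divided by the full integral gives P = 0.19203.

P ≈ 0.1920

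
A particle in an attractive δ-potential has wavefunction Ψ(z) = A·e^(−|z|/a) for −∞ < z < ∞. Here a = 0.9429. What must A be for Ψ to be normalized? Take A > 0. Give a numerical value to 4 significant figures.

A ≈ 1.030

We need A² ∫|f|² dz = 1, taking the integral from −∞ to ∞.
Recall ∫₀^∞ z^m e^(−z/β) dz = m!·β^(m+1), ∫|Ψ|² dz = A²·(a).
Substituting a = 0.9429 gives A² = 1.0606, so A = 1.0298.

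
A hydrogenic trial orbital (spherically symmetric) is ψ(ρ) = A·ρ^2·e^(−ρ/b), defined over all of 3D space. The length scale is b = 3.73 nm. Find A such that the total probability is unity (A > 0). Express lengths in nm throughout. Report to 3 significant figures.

A ≈ 0.00119 nm^(-7/2)

Normalization requires ∫|ψ|² 4πρ² dρ = 1, integrated from 0 to ∞.
In 3D with spherical symmetry the volume element is 4πρ² dρ.
With ∫₀^∞ ρ^6 e^(−αρ) dρ = 6!/α^7, with ψ = A·ρ^2·e^(−ρ/b), the integral evaluates to A²·[45·π·b^7/2].
So A² = (45·π·b^7/2)^(−1).
Plugging in b = 3.73 yields A = 0.001187.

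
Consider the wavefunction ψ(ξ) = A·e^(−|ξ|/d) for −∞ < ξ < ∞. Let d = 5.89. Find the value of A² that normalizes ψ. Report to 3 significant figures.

The normalization condition is ∫|ψ|² dξ = 1 from −∞ to ∞.
With ∫₀^∞ ξ^0 e^(−αξ) dξ = 0!/α^1, ∫|ψ|² dξ = A²·(d).
Setting this equal to 1 gives A² = 1/(d).
Substituting d = 5.89 gives A² = 0.1698, so A = 0.4120.

A^2 ≈ 0.170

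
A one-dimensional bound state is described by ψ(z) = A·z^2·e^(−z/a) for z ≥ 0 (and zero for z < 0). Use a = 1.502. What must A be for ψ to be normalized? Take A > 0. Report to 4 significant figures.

A ≈ 0.4176

The normalization condition is ∫|ψ|² dz = 1 from 0 to ∞.
∫|ψ|² dz = A²·(3·a^5/4).
Plugging in a = 1.502 yields A = 0.41763.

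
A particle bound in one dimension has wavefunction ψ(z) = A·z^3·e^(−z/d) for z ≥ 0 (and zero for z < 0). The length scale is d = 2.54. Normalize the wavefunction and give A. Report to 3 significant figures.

A ≈ 0.0161

Require ∫ |ψ|² dz = 1 over the whole domain.
Carrying out the integral gives A² · 45·d^7/8.
Setting this equal to 1 gives A² = 1/(45·d^7/8).
Substituting d = 2.54 gives A² = 0.0002606, so A = 0.01614.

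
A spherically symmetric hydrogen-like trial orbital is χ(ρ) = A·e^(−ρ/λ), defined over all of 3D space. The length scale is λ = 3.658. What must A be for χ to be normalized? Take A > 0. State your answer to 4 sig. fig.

A ≈ 0.08064

Require ∫ |χ|² 4πρ² dρ = 1 over the whole domain.
Carrying out the integral gives A² · π·λ^3.
So A² = (π·λ^3)^(−1).
Plugging in λ = 3.658 yields A = 0.080642.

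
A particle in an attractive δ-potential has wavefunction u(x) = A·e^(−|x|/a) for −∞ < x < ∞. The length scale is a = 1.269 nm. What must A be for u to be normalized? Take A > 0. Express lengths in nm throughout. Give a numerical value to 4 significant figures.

A ≈ 0.8877 nm^(-1/2)

We need A² ∫|f|² dx = 1, taking the integral from −∞ to ∞.
With ∫₀^∞ x^0 e^(−αx) dx = 0!/α^1, carrying out the integral gives A² · a.
Hence A² = 1/[a].
With a = 1.269: A² = 0.78802 and A = 0.88771.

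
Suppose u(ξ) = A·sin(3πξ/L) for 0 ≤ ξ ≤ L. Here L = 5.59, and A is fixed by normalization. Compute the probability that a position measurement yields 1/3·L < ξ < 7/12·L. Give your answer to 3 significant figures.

P = ∫_{1/3·L}^{7/12·L} |u(ξ)|² dξ.
The normalization integral ∫|u|²dξ over the whole domain equals L/2·A², and A² cancels in the ratio.
Substituting t = ξ/L, A² and the length scale cancel in the ratio: P = ∫_{1/3}^{7/12} sin(3·π·t)^2 dt / ∫_{0}^{1} sin(3·π·t)^2 dt.
With ∫ sin(3·π·t)^2 dt = t/2 - sin(6·π·t)/(12·π) + C, the region integral is 1/(12·π) + 1/8 and the full one is 1/2.
Taking the ratio, P = (2 + 3·π)/(12·π).

P ≈ 0.303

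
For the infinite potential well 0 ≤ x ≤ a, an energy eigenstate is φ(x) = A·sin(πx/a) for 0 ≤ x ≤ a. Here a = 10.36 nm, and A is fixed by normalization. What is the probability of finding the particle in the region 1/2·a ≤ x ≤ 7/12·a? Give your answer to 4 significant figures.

P ≈ 0.1629

The probability is P = ∫ |φ|² dx over [1/2·a, 7/12·a].
Since A² = 1/(a/2), this is the region integral divided by the full normalization integral.
In terms of u = x/a (A² and the length scale cancel between numerator and denominator), P = [∫_{1/2}^{7/12} sin(π·u)^2 du] / [∫_{0}^{1} sin(π·u)^2 du].
Using ∫ sin(π·u)^2 du = u/2 - sin(2·π·u)/(4·π), the numerator is 1/(8·π) + 1/24 and the denominator is 1/2.
The result is P = (3 + π)/(12·π).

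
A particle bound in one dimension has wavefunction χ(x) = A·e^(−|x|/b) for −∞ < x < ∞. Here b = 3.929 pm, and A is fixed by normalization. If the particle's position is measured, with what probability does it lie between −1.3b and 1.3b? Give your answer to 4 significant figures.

P ≈ 0.9257

The probability is P = ∫ |χ|² dx over [−1.3b, 1.3b].
With A² fixed by ∫|χ|² = 1, i.e. A² = (b)^(−1), substitute and integrate.
By symmetry take twice the x ≥ 0 contribution in numerator and denominator; the 2's cancel. Substituting u = x/b, A² and the length scale cancel in the ratio: P = ∫_{0}^{1.3} e^(-2·u) du / ∫_{0}^{∞} e^(-2·u) du.
With ∫ e^(-2·u) du = -e^(-2·u)/2 + C, the region integral is 1/2 - e^(-13/5)/2 and the full one is 1/2.
The result is P = 0.92573.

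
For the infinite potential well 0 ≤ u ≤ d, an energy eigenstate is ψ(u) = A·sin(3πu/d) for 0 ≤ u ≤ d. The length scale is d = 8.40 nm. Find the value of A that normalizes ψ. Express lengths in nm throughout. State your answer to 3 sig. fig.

A ≈ 0.488 nm^(-1/2)

The normalization condition is ∫|ψ|² du = 1 from 0 to d.
Using sin²θ = (1 − cos 2θ)/2, the integral (without the A² prefactor) comes out to d/2.
Setting this equal to 1 gives A² = 1/(d/2).
Plugging in d = 8.40 yields A = 0.4880.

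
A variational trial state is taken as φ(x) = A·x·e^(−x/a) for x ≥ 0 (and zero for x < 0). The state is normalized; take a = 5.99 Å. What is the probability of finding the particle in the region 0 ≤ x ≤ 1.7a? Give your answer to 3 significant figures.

|φ|² is the probability density, so P = ∫_{0}^{1.7a} |φ|² dx.
The normalization integral ∫|φ|²dx over the whole domain equals a^3/4·A², and A² cancels in the ratio.
In terms of u = x/a (A² and the length scale cancel between numerator and denominator), P = [∫_{0}^{1.7} u^2·e^(-2·u) du] / [∫_{0}^{∞} u^2·e^(-2·u) du].
Using ∫ u^2·e^(-2·u) du = -(2·u^2 + 2·u + 1)·e^(-2·u)/4, the numerator is 1/4 - 509·e^(-17/5)/200 and the denominator is 1/4.
Taking the ratio, P = 0.6603.

P ≈ 0.660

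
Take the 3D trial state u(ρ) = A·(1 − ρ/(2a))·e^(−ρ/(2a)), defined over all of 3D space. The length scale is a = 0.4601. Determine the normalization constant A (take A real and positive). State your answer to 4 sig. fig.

We need A² ∫|f|² 4πρ² dρ = 1, taking the integral from 0 to ∞.
(Spherical symmetry: dV = 4πρ² dρ.)
Carrying out the integral gives A² · 8·π·a^3.
So A² = (8·π·a^3)^(−1).
Plugging in a = 0.4601 yields A = 0.63915.

A ≈ 0.6391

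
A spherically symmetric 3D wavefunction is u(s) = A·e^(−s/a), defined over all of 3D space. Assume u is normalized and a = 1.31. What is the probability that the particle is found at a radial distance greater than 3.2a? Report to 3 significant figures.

Integrate the radial probability density 4πs²|u|² over s > 3.2a.
A² is fixed by ∫₀^∞ 4πs²|u|² ds = 1, i.e. A² = (π·a^3)^(−1).
Let t = s/a; then A², 4π and the length scale all cancel, so P = ∫_{3.2}^{∞} t^2·e^(-2·t) dt ÷ ∫_{0}^{∞} t^2·e^(-2·t) dt.
Using ∫ t^2·e^(-2·t) dt = -(2·t^2 + 2·t + 1)·e^(-2·t)/4, the numerator is 697·e^(-32/5)/100 and the denominator is 1/4.
Taking the ratio yields P = 0.04632.

P ≈ 0.0463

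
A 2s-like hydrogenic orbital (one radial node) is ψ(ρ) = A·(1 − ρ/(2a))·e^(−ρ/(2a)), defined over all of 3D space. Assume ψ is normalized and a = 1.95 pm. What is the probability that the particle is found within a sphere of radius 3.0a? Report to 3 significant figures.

P = ∫ |ψ|² 4πρ² dρ over ρ ≤ 3.0a.
Normalization gives A² = 1/(8·π·a^3).
In terms of u = ρ/a (A², 4π and the length scale all cancel between numerator and denominator), P = [∫_{0}^{3.0} u^2·(1 - u/2)^2·e^(-u) du] / [∫_{0}^{∞} u^2·(1 - u/2)^2·e^(-u) du].
Using ∫ u^2·(1 - u/2)^2·e^(-u) du = -(u^4/4 + u^2 + 2·u + 2)·e^(-u), the numerator is 2 - 149·e^(-3)/4 and the denominator is 2.
Taking the ratio yields P = 0.07272.

P ≈ 0.0727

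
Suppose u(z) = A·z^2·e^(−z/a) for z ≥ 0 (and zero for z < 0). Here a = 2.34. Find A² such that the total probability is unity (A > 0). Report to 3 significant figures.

Require ∫ |u|² dz = 1 over the whole domain.
Recall ∫₀^∞ z^m e^(−z/β) dz = m!·β^(m+1), with u = A·z^2·e^(−z/a), the integral evaluates to A²·[3·a^5/4].
Substituting a = 2.34 gives A² = 0.01900, so A = 0.1379.

A^2 ≈ 0.0190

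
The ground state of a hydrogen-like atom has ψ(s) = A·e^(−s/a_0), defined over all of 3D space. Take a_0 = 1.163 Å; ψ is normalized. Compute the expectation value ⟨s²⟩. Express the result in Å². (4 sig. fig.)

The expectation value is the |ψ|²-weighted average of s^2: ∫ s^2|ψ|² 4πs² ds.
Evaluating both integrals, ⟨s²⟩ = 3·a_0^2.
With a_0 = 1.163, ⟨s^2⟩ = 4.0577.

⟨s^2⟩ ≈ 4.058 Å^2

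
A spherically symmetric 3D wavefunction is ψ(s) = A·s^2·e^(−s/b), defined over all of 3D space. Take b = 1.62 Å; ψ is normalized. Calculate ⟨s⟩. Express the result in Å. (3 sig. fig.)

⟨s⟩ ≈ 5.67 Å

By definition ⟨s⟩ = ∫ s |ψ(s)|² 4πs² ds.
Recall ∫₀^∞ s^m e^(−s/β) ds = m!·β^(m+1), since the A² factors cancel between numerator and denominator, ⟨s⟩ = 7·b/2.
Putting b = 1.62 gives 5.670.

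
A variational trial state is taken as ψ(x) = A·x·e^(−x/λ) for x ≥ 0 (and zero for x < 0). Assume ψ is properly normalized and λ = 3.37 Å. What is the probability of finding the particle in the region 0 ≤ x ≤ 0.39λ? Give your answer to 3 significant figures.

P = ∫_{0}^{0.39λ} |ψ(x)|² dx.
With A² fixed by ∫|ψ|² = 1, i.e. A² = (λ^3/4)^(−1), substitute and integrate.
Substituting u = x/λ, A² and the length scale cancel in the ratio: P = ∫_{0}^{0.39} u^2·e^(-2·u) du / ∫_{0}^{∞} u^2·e^(-2·u) du.
With ∫ u^2·e^(-2·u) du = -(2·u^2 + 2·u + 1)·e^(-2·u)/4 + C, the region integral is ≈ 0.011148 and the full one is 1/4.
This works out to P = 0.04459.

P ≈ 0.0446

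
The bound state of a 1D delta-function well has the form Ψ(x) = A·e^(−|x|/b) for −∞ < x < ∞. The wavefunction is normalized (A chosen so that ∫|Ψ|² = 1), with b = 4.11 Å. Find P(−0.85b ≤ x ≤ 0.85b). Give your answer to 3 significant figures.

|Ψ|² is the probability density, so P = ∫_{−0.85b}^{0.85b} |Ψ|² dx.
The normalization integral ∫|Ψ|²dx over the whole domain equals b·A², and A² cancels in the ratio.
By symmetry take twice the x ≥ 0 contribution in numerator and denominator; the 2's cancel. Let u = x/b; then A² and the length scale cancel, so P = ∫_{0}^{0.85} e^(-2·u) du ÷ ∫_{0}^{∞} e^(-2·u) du.
Using ∫ e^(-2·u) du = -e^(-2·u)/2, the numerator is 1/2 - e^(-17/10)/2 and the denominator is 1/2.
Taking the ratio, P = 0.8173.

P ≈ 0.817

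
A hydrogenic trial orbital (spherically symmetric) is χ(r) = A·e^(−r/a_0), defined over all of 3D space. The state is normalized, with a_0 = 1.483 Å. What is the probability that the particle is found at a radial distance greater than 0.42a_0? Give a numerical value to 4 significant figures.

Integrate the radial probability density 4πr²|χ|² over r > 0.42a_0.
A² is fixed by ∫₀^∞ 4πr²|χ|² dr = 1, i.e. A² = (π·a_0^3)^(−1).
In terms of u = r/a_0 (A², 4π and the length scale all cancel between numerator and denominator), P = [∫_{0.42}^{∞} u^2·e^(-2·u) du] / [∫_{0}^{∞} u^2·e^(-2·u) du].
An antiderivative of u^2·e^(-2·u) is -(2·u^2 + 2·u + 1)·e^(-2·u)/4; evaluating from 0.42 to ∞ gives 2741·e^(-21/25)/5000, while the full integral is 1/4.
This evaluates to P = 0.94665.

P ≈ 0.9467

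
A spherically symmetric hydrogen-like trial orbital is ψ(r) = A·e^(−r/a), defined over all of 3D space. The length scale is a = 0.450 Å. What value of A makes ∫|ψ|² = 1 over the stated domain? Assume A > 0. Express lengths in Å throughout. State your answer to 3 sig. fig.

Require ∫ |ψ|² 4πr² dr = 1 over the whole domain.
(Spherical symmetry: dV = 4πr² dr.)
With ψ = A·e^(−r/a), the integral evaluates to A²·[π·a^3].
With a = 0.450: A² = 3.493 and A = 1.869.

A ≈ 1.87 Å^(-3/2)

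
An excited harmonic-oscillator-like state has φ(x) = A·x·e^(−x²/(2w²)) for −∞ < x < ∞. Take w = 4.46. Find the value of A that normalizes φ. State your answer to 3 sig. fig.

Normalization requires ∫|φ|² dx = 1, integrated from −∞ to ∞.
Using the Gaussian integral ∫_{−∞}^{∞} e^(−αx²) dx = √(π/α), the integral (without the A² prefactor) comes out to √(π)·w^3/2.
Plugging in w = 4.46 yields A = 0.1128.

A ≈ 0.113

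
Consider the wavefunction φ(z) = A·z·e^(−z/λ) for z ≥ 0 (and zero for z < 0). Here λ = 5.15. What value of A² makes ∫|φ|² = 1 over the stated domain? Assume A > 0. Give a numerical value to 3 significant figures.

We need A² ∫|f|² dz = 1, taking the integral from 0 to ∞.
The integral (without the A² prefactor) comes out to λ^3/4.
So A² = (λ^3/4)^(−1).
With λ = 5.15: A² = 0.02928 and A = 0.1711.

A^2 ≈ 0.0293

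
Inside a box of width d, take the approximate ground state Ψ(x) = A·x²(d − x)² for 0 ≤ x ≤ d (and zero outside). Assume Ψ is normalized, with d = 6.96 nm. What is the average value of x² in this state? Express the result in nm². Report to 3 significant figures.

⟨x^2⟩ ≈ 13.2 nm^2

The expectation value is the |Ψ|²-weighted average of x^2: ∫ x^2|Ψ|² dx.
Evaluating both integrals, ⟨x²⟩ = 3·d^2/11.
Putting d = 6.96 gives 13.21.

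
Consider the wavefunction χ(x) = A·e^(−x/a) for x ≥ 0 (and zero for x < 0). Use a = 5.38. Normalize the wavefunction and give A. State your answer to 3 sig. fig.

A ≈ 0.610

Normalization requires ∫|χ|² dx = 1, integrated from 0 to ∞.
With χ = A·e^(−x/a), the integral evaluates to A²·[a/2].
Plugging in a = 5.38 yields A = 0.6097.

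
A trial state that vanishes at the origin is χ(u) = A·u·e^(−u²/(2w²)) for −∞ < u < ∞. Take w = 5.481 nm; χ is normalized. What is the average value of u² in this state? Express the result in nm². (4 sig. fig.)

⟨u^2⟩ ≈ 45.06 nm^2

⟨u²⟩ = ∫ u^2 |χ|² du over the full domain.
Evaluating both integrals, ⟨u²⟩ = 3·w^2/2.
With w = 5.481, ⟨u^2⟩ = 45.062.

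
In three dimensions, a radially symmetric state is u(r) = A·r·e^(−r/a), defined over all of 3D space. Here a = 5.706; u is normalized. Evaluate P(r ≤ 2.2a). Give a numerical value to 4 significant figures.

P ≈ 0.4488

Integrate the radial probability density 4πr²|u|² over r ≤ 2.2a.
A² is fixed by ∫₀^∞ 4πr²|u|² dr = 1, i.e. A² = (3·π·a^5)^(−1).
Substituting t = r/a, A², 4π and the length scale all cancel in the ratio: P = ∫_{0}^{2.2} t^4·e^(-2·t) dt / ∫_{0}^{∞} t^4·e^(-2·t) dt.
An antiderivative of t^4·e^(-2·t) is -(t^4/2 + t^3 + 3·t^2/2 + 3·t/2 + 3/4)·e^(-2·t); evaluating from 0 to 2.2 gives ≈ 0.336612, while the full integral is 3/4.
Taking the ratio yields P = 0.44882.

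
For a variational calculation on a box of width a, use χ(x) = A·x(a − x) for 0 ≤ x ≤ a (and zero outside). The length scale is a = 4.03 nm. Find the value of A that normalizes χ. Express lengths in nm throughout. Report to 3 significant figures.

A ≈ 0.168 nm^(-5/2)

Normalization requires ∫|χ|² dx = 1, integrated from 0 to a.
Expanding the polynomial and integrating term by term, the integral (without the A² prefactor) comes out to a^5/30.
So A² = (a^5/30)^(−1).
With a = 4.03: A² = 0.02822 and A = 0.1680.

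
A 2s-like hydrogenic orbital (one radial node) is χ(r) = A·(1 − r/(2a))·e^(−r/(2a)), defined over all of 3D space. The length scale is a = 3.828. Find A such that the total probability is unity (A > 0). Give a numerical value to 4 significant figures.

Require ∫ |χ|² 4πr² dr = 1 over the whole domain.
∫|χ|² 4πr² dr = A²·(8·π·a^3).
So A² = (8·π·a^3)^(−1).
With a = 3.828: A² = 0.00070932 and A = 0.026633.

A ≈ 0.02663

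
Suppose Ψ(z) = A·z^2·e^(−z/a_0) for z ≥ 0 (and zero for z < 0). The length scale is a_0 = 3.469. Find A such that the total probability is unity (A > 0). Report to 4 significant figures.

We need A² ∫|f|² dz = 1, taking the integral from 0 to ∞.
∫|Ψ|² dz = A²·(3·a_0^5/4).
So A² = (3·a_0^5/4)^(−1).
Substituting a_0 = 3.469 gives A² = 0.0026541, so A = 0.051518.

A ≈ 0.05152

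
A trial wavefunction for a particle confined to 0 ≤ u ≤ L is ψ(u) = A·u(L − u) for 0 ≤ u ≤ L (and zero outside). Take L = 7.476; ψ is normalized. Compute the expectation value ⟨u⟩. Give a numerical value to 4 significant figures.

The expectation value is the |ψ|²-weighted average of u: ∫ u|ψ|² du.
Expanding the polynomial and integrating term by term, since the A² factors cancel between numerator and denominator, ⟨u⟩ = L/2.
With L = 7.476, ⟨u⟩ = 3.7380.

⟨u⟩ ≈ 3.738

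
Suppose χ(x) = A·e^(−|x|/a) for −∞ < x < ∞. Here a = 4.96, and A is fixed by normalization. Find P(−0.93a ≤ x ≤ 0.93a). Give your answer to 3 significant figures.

P ≈ 0.844

The probability is P = ∫ |χ|² dx over [−0.93a, 0.93a].
With A² fixed by ∫|χ|² = 1, i.e. A² = (a)^(−1), substitute and integrate.
Both integrals are even about x = 0, so only the x ≥ 0 halves are needed (the factors of 2 cancel). In terms of u = x/a (A² and the length scale cancel between numerator and denominator), P = [∫_{0}^{0.93} e^(-2·u) du] / [∫_{0}^{∞} e^(-2·u) du].
Using ∫ e^(-2·u) du = -e^(-2·u)/2, the numerator is 1/2 - e^(-93/50)/2 and the denominator is 1/2.
Taking the ratio, P = 0.8443.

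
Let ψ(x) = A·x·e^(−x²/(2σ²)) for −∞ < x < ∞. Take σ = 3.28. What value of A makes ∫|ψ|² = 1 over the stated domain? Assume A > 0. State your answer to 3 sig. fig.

A ≈ 0.179

Require ∫ |ψ|² dx = 1 over the whole domain.
With ψ = A·x·e^(−x²/(2σ²)), the integral evaluates to A²·[√(π)·σ^3/2].
Setting this equal to 1 gives A² = 1/(√(π)·σ^3/2).
Plugging in σ = 3.28 yields A = 0.1788.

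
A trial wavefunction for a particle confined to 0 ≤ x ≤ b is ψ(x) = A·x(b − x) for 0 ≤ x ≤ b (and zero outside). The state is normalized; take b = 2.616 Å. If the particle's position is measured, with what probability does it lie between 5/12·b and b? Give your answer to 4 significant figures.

The probability is P = ∫ |ψ|² dx over [5/12·b, b].
Since A² = 1/(b^5/30), this is the region integral divided by the full normalization integral.
Let u = x/b; then A² and the length scale cancel, so P = ∫_{5/12}^{1} u^2·(1 - u)^2 du ÷ ∫_{0}^{1} u^2·(1 - u)^2 du.
Using ∫ u^2·(1 - u)^2 du = u^3·(6·u^2 - 15·u + 10)/30, the numerator is ≈ 0.0217794 and the denominator is 1/30.
Taking the ratio, P = 0.65338.

P ≈ 0.6534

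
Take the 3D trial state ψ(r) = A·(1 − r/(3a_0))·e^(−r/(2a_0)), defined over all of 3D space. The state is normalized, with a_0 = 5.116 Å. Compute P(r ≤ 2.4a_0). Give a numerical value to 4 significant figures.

P ≈ 0.3467

P = ∫ |ψ|² 4πr² dr over r ≤ 2.4a_0.
Normalization gives A² = 1/(8·π·a_0^3/3).
Let u = r/a_0; then A², 4π and the length scale all cancel, so P = ∫_{0}^{2.4} u^2·(1 - u/3)^2·e^(-u) du ÷ ∫_{0}^{∞} u^2·(1 - u/3)^2·e^(-u) du.
With ∫ u^2·(1 - u/3)^2·e^(-u) du = (-u^4 + 2·u^3 - 3·u^2 - 6·u - 6)·e^(-u)/9 + C, the region integral is 2/3 - 9002·e^(-12/5)/1875 and the full one is 2/3.
This evaluates to P = 0.34669.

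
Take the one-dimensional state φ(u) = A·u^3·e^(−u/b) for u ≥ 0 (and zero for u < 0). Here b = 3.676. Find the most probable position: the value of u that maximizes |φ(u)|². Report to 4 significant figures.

Set d/du [|φ(u)|²] = 0 and solve for u > 0.
Solving yields u = 3·b.
With b = 3.676, the most probable position is 11.028.

u ≈ 11.03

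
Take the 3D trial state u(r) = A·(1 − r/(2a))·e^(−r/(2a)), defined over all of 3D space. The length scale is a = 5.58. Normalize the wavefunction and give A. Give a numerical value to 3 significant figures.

The normalization condition is ∫|u|² 4πr² dr = 1 from 0 to ∞.
(Spherical symmetry: dV = 4πr² dr.)
With ∫₀^∞ r^4 e^(−αr) dr = 4!/α^5, ∫|u|² 4πr² dr = A²·(8·π·a^3).
Setting this equal to 1 gives A² = 1/(8·π·a^3).
Plugging in a = 5.58 yields A = 0.01513.

A ≈ 0.0151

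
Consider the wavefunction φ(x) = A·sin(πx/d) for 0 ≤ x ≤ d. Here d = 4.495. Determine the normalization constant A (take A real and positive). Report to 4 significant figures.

A ≈ 0.6670

We need A² ∫|f|² dx = 1, taking the integral from 0 to d.
Using sin²θ = (1 − cos 2θ)/2, ∫|φ|² dx = A²·(d/2).
Substituting d = 4.495 gives A² = 0.44494, so A = 0.66704.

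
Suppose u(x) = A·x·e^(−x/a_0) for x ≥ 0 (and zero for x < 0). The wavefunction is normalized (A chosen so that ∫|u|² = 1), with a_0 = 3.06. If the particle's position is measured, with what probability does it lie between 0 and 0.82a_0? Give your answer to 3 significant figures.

P ≈ 0.227

P = ∫_{0}^{0.82a_0} |u(x)|² dx.
The normalization integral ∫|u|²dx over the whole domain equals a_0^3/4·A², and A² cancels in the ratio.
Let t = x/a_0; then A² and the length scale cancel, so P = ∫_{0}^{0.82} t^2·e^(-2·t) dt ÷ ∫_{0}^{∞} t^2·e^(-2·t) dt.
With ∫ t^2·e^(-2·t) dt = -(2·t^2 + 2·t + 1)·e^(-2·t)/4 + C, the region integral is 1/4 - 4981·e^(-41/25)/5000 and the full one is 1/4.
This works out to P = 0.2270.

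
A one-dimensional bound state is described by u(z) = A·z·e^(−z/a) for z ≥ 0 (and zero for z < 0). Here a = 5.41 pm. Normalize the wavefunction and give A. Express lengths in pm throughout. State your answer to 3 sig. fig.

We need A² ∫|f|² dz = 1, taking the integral from 0 to ∞.
Using ∫₀^∞ zⁿ e^(−αz) dz = n!/αⁿ⁺¹, carrying out the integral gives A² · a^3/4.
Setting this equal to 1 gives A² = 1/(a^3/4).
Substituting a = 5.41 gives A² = 0.02526, so A = 0.1589.

A ≈ 0.159 pm^(-3/2)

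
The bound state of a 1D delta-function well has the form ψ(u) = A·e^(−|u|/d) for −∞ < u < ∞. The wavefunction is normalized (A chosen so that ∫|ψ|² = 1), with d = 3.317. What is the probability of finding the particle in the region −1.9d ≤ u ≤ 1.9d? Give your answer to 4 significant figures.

P = ∫_{−1.9d}^{1.9d} |ψ(u)|² du.
Since A² = 1/(d), this is the region integral divided by the full normalization integral.
Both integrals are even about u = 0, so only the u ≥ 0 halves are needed (the factors of 2 cancel). Let t = u/d; then A² and the length scale cancel, so P = ∫_{0}^{1.9} e^(-2·t) dt ÷ ∫_{0}^{∞} e^(-2·t) dt.
With ∫ e^(-2·t) dt = -e^(-2·t)/2 + C, the region integral is 1/2 - e^(-19/5)/2 and the full one is 1/2.
Taking the ratio, P = 0.97763.

P ≈ 0.9776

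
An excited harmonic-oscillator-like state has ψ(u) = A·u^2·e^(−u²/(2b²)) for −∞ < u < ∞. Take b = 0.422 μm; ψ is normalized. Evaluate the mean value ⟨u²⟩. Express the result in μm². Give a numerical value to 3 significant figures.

⟨u²⟩ = ∫ u^2 |ψ|² du over the full domain.
The ratio of the moment integral to the normalization integral gives ⟨u²⟩ = 5·b^2/2.
Putting b = 0.422 gives 0.4452.

⟨u^2⟩ ≈ 0.445 μm^2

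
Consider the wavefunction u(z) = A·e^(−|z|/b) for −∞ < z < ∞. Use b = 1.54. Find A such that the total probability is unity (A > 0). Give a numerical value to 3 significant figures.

A ≈ 0.806

Normalization requires ∫|u|² dz = 1, integrated from −∞ to ∞.
Recall ∫₀^∞ z^m e^(−z/β) dz = m!·β^(m+1), the integral (without the A² prefactor) comes out to b.
With b = 1.54: A² = 0.6494 and A = 0.8058.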